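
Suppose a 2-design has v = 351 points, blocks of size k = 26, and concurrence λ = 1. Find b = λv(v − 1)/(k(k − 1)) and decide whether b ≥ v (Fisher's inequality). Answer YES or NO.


b = λv(v − 1)/(k(k − 1)) = 1·351·350/(26·25) = 122850/650 = 189.
Compare with v = 351: b < v, so Fisher's inequality fails.

NO


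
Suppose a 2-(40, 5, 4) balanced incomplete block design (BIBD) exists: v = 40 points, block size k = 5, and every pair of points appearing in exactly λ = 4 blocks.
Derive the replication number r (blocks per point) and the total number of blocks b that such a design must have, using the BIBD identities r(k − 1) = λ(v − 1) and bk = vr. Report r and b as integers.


Any 2-(v, k, λ) BIBD satisfies two necessary conditions:
  (i)  Each point sits in r blocks, and counting incidences through any fixed point gives r(k − 1) = λ(v − 1), so r = λ(v − 1)/(k − 1).
  (ii) Total incidences bk = vr, so b = vr/k.
Step 1: r = λ(v − 1)/(k − 1) = 4·(40 − 1)/(5 − 1) = 4·39/4 = 156/4 = 39.
Step 2: b = vr/k = 40·39/5 = 1560/5 = 312.
Check integrality: r = 39 ∈ Z ✓, b = 312 ∈ Z ✓.
(These identities are necessary conditions: they determine r and b for any design with these parameters, but do not by themselves prove that one exists.)

r = 39, b = 312.


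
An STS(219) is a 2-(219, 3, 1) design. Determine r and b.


An STS(v) is a 2-(v, 3, 1) BIBD: block size k = 3, λ = 1.
Replication: r(k − 1) = λ(v − 1) ⇒ r·2 = 219 − 1 = 218 ⇒ r = 109.
Block count: bk = vr ⇒ b·3 = 219·109 = 23871 ⇒ b = 7957.
(Check via b = v(v − 1)/6 = 219·218/6 = 47742/6 = 7957.)

r = 109, b = 7957.


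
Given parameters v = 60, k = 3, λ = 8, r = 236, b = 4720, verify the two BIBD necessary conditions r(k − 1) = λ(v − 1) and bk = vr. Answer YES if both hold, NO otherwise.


Condition (i): r(k − 1) = 236·2 = 472; λ(v − 1) = 8·59 = 472. Match? YES.
Condition (ii): bk = 4720·3 = 14160; vr = 60·236 = 14160. Match? YES.
Both conditions hold? YES.

YES


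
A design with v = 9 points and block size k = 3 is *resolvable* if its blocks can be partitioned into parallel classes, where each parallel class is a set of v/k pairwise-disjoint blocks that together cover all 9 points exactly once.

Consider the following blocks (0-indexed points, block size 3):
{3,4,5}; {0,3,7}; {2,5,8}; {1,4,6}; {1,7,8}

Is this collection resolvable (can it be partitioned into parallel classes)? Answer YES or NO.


v = 9, block size k = 3, number of blocks = 5.
For resolvability, blocks must partition into parallel classes of size v/k = 3.
Total blocks must therefore be a multiple of 3: 5 = 3·1 + 2 ⇒ not divisible ✗.
Resolvable? NO.

NO


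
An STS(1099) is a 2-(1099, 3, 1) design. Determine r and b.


An STS(v) is a 2-(v, 3, 1) BIBD: block size k = 3, λ = 1.
Replication: r(k − 1) = λ(v − 1) ⇒ r·2 = 1099 − 1 = 1098 ⇒ r = 549.
Block count: b = v(v − 1)/6 = 1099·1098/6 = 1206702/6 = 201117.

r = 549, b = 201117.


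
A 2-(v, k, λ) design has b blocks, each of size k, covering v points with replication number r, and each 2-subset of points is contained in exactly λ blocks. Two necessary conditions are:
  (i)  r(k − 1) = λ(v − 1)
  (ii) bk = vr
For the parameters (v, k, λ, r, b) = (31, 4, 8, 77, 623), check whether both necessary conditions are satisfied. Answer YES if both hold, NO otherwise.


Condition (i): r(k − 1) = 77·3 = 231; λ(v − 1) = 8·30 = 240. Match? NO.
Condition (ii): bk = 623·4 = 2492; vr = 31·77 = 2387. Match? NO.
Both conditions hold? NO.

NO


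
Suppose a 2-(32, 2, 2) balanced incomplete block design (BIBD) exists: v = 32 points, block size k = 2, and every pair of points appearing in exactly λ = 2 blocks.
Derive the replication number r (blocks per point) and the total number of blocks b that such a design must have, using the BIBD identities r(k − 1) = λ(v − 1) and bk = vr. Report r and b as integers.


Any 2-(v, k, λ) BIBD satisfies two necessary conditions:
  (i)  Each point sits in r blocks, and counting incidences through any fixed point gives r(k − 1) = λ(v − 1), so r = λ(v − 1)/(k − 1).
  (ii) Total incidences bk = vr, so b = vr/k.
Step 1: r = λ(v − 1)/(k − 1) = 2·(32 − 1)/(2 − 1) = 2·31/1 = 62/1 = 62.
Step 2: b = vr/k = 32·62/2 = 1984/2 = 992.
Check integrality: r = 62 ∈ Z ✓, b = 992 ∈ Z ✓.
(These identities are necessary conditions: they determine r and b for any design with these parameters, but do not by themselves prove that one exists.)

r = 62, b = 992.


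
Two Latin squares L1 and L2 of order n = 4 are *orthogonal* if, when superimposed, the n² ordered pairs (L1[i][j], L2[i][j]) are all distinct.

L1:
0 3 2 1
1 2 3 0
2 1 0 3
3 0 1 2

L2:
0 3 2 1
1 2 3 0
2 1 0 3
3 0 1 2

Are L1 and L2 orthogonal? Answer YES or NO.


Form the n² = 16 superimposed pairs (L1[i][j], L2[i][j]), row by row (rows and columns indexed from 0):
row 0: (0,0) (3,3) (2,2) (1,1)
row 1: (1,1) (2,2) (3,3) (0,0)
row 2: (2,2) (1,1) (0,0) (3,3)
row 3: (3,3) (0,0) (1,1) (2,2)
Orthogonality requires all 16 pairs distinct.
But the pair (1,1) repeats: cell (0,3) has L1 = 1, L2 = 1, and cell (1,0) has L1 = 1, L2 = 1.
A repeated pair means some other pair never occurs (only 4 distinct pairs out of 16), so the squares are not orthogonal.
Conclusion: NO.

NO


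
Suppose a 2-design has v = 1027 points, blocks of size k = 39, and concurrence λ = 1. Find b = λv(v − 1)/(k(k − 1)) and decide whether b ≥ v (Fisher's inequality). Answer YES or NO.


b = λv(v − 1)/(k(k − 1)) = 1·1027·1026/(39·38) = 1053702/1482 = 711.
Compare with v = 1027: b < v, so Fisher's inequality fails.

NO


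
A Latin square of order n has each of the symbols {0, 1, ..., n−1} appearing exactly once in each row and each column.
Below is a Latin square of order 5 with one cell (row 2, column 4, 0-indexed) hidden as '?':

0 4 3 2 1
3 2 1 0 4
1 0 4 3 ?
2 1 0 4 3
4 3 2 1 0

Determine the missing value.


Row 2 contains symbols [0, 1, 3, 4] — missing [2].
Column 4 contains symbols [0, 1, 3, 4] — missing [2].
The missing symbol must appear in both missing sets; intersection = [2].
Therefore the hidden value is 2.

Missing value = 2.


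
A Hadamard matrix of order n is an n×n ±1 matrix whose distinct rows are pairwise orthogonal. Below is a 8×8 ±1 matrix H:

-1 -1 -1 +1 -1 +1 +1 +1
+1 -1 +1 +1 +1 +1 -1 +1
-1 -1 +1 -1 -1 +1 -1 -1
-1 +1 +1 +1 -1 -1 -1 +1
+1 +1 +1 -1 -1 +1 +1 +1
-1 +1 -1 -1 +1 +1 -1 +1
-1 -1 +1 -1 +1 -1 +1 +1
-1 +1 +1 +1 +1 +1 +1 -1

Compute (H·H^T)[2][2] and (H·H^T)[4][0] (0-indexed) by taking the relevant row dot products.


Row 0 of H: [-1, -1, -1, 1, -1, 1, 1, 1].
Row 2 of H: [-1, -1, 1, -1, -1, 1, -1, -1].
Row 4 of H: [1, 1, 1, -1, -1, 1, 1, 1].
(H·H^T)[2][2] = Σ_j H[2][j]·H[2][j] = (-1)² + (-1)² + (1)² + (-1)² + (-1)² + (1)² + (-1)² + (-1)² = 1 + 1 + 1 + 1 + 1 + 1 + 1 + 1 = 8.
(H·H^T)[4][0] = Σ_j H[4][j]·H[0][j] = (1)·(-1) + (1)·(-1) + (1)·(-1) + (-1)·(1) + (-1)·(-1) + (1)·(1) + (1)·(1) + (1)·(1) = -1 + -1 + -1 + -1 + 1 + 1 + 1 + 1 = 0.
So rows 4 and 0 are orthogonal; the diagonal entry equals n = 8.

(2,2) entry = 8; (4,0) entry = 0.


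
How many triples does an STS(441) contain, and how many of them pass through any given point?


An STS(v) is a 2-(v, 3, 1) BIBD: block size k = 3, λ = 1.
Replication: r(k − 1) = λ(v − 1) ⇒ r·2 = 441 − 1 = 440 ⇒ r = 220.
Block count: bk = vr ⇒ b·3 = 441·220 = 97020 ⇒ b = 32340.

r = 220, b = 32340.


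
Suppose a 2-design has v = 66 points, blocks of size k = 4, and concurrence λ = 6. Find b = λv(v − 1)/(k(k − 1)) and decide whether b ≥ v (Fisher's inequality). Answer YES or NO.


b = λv(v − 1)/(k(k − 1)) = 6·66·65/(4·3) = 25740/12 = 2145.
Compare with v = 66: b ≥ v, so Fisher's inequality holds.

YES


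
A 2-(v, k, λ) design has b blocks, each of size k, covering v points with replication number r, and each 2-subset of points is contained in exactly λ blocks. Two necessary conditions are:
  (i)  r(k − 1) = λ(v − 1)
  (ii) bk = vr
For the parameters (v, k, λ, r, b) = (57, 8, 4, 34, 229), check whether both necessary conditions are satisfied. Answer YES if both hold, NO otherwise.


Condition (i): r(k − 1) = 34·7 = 238; λ(v − 1) = 4·56 = 224. Match? NO.
Condition (ii): bk = 229·8 = 1832; vr = 57·34 = 1938. Match? NO.
Both conditions hold? NO.

NO


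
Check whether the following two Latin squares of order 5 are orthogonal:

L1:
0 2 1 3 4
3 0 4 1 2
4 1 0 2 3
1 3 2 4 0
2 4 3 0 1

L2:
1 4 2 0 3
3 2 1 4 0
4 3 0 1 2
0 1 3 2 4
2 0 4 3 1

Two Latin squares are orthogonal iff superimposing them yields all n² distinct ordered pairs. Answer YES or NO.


Form the n² = 25 superimposed pairs (L1[i][j], L2[i][j]), row by row (rows and columns indexed from 0):
row 0: (0,1) (2,4) (1,2) (3,0) (4,3)
row 1: (3,3) (0,2) (4,1) (1,4) (2,0)
row 2: (4,4) (1,3) (0,0) (2,1) (3,2)
row 3: (1,0) (3,1) (2,3) (4,2) (0,4)
row 4: (2,2) (4,0) (3,4) (0,3) (1,1)
Orthogonality requires all 25 pairs distinct.
Check by first coordinate: for each symbol s of L1, list the L2 entries in the n cells where L1 = s; they must all differ.
  L1 = 0: L2 entries (in reading order) 1, 2, 0, 4, 3 — all 5 distinct ✓
  L1 = 1: L2 entries (in reading order) 2, 4, 3, 0, 1 — all 5 distinct ✓
  L1 = 2: L2 entries (in reading order) 4, 0, 1, 3, 2 — all 5 distinct ✓
  L1 = 3: L2 entries (in reading order) 0, 3, 2, 1, 4 — all 5 distinct ✓
  L1 = 4: L2 entries (in reading order) 3, 1, 4, 2, 0 — all 5 distinct ✓
Every symbol of L1 meets every symbol of L2 exactly once, so all 25 pairs are distinct (25 of 25).
Conclusion: YES.

YES


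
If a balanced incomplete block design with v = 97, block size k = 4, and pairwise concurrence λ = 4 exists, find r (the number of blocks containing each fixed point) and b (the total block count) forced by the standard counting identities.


Any 2-(v, k, λ) BIBD satisfies two necessary conditions:
  (i)  Each point sits in r blocks, and counting incidences through any fixed point gives r(k − 1) = λ(v − 1), so r = λ(v − 1)/(k − 1).
  (ii) Total incidences bk = vr, so b = vr/k.
Step 1: r = λ(v − 1)/(k − 1) = 4·(97 − 1)/(4 − 1) = 4·96/3 = 384/3 = 128.
Step 2: b = vr/k = 97·128/4 = 12416/4 = 3104.
Check integrality: r = 128 ∈ Z ✓, b = 3104 ∈ Z ✓.
(These identities are necessary conditions: they determine r and b for any design with these parameters, but do not by themselves prove that one exists.)

r = 128, b = 3104.


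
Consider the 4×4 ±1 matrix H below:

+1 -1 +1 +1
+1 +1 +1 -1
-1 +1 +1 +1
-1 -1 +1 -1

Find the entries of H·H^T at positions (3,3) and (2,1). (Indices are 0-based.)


Row 1 of H: [1, 1, 1, -1].
Row 2 of H: [-1, 1, 1, 1].
Row 3 of H: [-1, -1, 1, -1].
(H·H^T)[3][3] = Σ_j H[3][j]·H[3][j] = (-1)² + (-1)² + (1)² + (-1)² = 1 + 1 + 1 + 1 = 4.
(H·H^T)[2][1] = Σ_j H[2][j]·H[1][j] = (-1)·(1) + (1)·(1) + (1)·(1) + (1)·(-1) = -1 + 1 + 1 + -1 = 0.
So rows 2 and 1 are orthogonal; the diagonal entry equals n = 4.

(3,3) entry = 4; (2,1) entry = 0.


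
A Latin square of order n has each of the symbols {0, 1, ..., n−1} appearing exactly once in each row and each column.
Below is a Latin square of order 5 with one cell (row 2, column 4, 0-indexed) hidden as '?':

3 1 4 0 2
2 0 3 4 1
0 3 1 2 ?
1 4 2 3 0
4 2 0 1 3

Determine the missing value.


Row 2 contains symbols [0, 1, 2, 3] — missing [4].
Column 4 contains symbols [0, 1, 2, 3] — missing [4].
The missing symbol must appear in both missing sets; intersection = [4].
Therefore the hidden value is 4.

Missing value = 4.


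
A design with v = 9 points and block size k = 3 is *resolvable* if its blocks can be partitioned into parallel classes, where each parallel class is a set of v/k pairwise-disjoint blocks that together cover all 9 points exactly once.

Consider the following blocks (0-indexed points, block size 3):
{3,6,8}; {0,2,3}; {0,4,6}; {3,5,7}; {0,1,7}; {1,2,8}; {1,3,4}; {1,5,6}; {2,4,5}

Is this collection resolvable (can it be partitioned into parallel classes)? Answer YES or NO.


v = 9, block size k = 3, number of blocks = 9.
For resolvability, blocks must partition into parallel classes of size v/k = 3.
Total blocks must therefore be a multiple of 3: 9 = 3·3 + 0 ⇒ divisible ✓.
Consider block {0,2,3}. The only other block(s) in the collection disjoint from it are {1,5,6} — just 1 block(s). Any parallel class containing {0,2,3} would need 2 other blocks each disjoint from it, so no parallel class of size 3 can contain {0,2,3}.
Since every block must belong to some parallel class in a resolution, the collection cannot be partitioned into parallel classes.
Resolvable? NO.

NO


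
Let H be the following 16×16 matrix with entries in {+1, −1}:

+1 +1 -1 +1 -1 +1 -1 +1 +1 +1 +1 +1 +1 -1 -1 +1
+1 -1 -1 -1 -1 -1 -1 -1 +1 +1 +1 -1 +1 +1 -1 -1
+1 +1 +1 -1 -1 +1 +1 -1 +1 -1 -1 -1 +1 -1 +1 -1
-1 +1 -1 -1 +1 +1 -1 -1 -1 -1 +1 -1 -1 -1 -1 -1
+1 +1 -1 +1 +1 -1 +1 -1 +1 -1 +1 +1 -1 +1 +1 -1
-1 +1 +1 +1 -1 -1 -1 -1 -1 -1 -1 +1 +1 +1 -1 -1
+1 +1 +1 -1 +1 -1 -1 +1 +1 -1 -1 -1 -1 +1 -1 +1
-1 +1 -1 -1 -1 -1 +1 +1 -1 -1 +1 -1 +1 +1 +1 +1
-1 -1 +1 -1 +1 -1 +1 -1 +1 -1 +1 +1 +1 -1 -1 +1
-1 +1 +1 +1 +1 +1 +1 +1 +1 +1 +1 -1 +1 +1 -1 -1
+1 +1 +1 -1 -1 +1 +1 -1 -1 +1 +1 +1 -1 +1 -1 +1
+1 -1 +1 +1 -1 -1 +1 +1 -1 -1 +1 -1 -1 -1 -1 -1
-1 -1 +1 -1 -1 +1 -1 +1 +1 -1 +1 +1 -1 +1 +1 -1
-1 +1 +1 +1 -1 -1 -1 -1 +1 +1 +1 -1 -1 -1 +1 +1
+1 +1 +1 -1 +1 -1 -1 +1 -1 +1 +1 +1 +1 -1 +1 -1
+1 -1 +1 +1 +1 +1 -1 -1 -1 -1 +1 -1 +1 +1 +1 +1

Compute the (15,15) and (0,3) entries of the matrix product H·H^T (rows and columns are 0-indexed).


Row 0 of H: [1, 1, -1, 1, -1, 1, -1, 1, 1, 1, 1, 1, 1, -1, -1, 1].
Row 3 of H: [-1, 1, -1, -1, 1, 1, -1, -1, -1, -1, 1, -1, -1, -1, -1, -1].
Row 15 of H: [1, -1, 1, 1, 1, 1, -1, -1, -1, -1, 1, -1, 1, 1, 1, 1].
(H·H^T)[15][15] = Σ_j H[15][j]·H[15][j] = (1)² + (-1)² + (1)² + (1)² + (1)² + (1)² + (-1)² + (-1)² + (-1)² + (-1)² + (1)² + (-1)² + (1)² + (1)² + (1)² + (1)² = 1 + 1 + 1 + 1 + 1 + 1 + 1 + 1 + 1 + 1 + 1 + 1 + 1 + 1 + 1 + 1 = 16.
(H·H^T)[0][3] = Σ_j H[0][j]·H[3][j] = (1)·(-1) + (1)·(1) + (-1)·(-1) + (1)·(-1) + (-1)·(1) + (1)·(1) + (-1)·(-1) + (1)·(-1) + (1)·(-1) + (1)·(-1) + (1)·(1) + (1)·(-1) + (1)·(-1) + (-1)·(-1) + (-1)·(-1) + (1)·(-1) = -1 + 1 + 1 + -1 + -1 + 1 + 1 + -1 + -1 + -1 + 1 + -1 + -1 + 1 + 1 + -1 = -2.
Rows 0 and 3 are not orthogonal (dot product = -2 ≠ 0), so H is not a Hadamard matrix.

(15,15) entry = 16; (0,3) entry = -2.


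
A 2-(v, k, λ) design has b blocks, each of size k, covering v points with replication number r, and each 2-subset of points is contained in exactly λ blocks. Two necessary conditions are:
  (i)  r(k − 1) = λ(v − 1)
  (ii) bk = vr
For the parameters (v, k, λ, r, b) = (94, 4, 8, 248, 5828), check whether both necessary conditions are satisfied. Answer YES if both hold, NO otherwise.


Condition (i): r(k − 1) = 248·3 = 744; λ(v − 1) = 8·93 = 744. Match? YES.
Condition (ii): bk = 5828·4 = 23312; vr = 94·248 = 23312. Match? YES.
Both conditions hold? YES.

YES


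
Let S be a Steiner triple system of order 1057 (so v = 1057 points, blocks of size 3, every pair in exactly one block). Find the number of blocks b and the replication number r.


An STS(v) is a 2-(v, 3, 1) BIBD: block size k = 3, λ = 1.
Replication: r(k − 1) = λ(v − 1) ⇒ r·2 = 1057 − 1 = 1056 ⇒ r = 528.
Block count: b = v(v − 1)/6 = 1057·1056/6 = 1116192/6 = 186032.

r = 528, b = 186032.


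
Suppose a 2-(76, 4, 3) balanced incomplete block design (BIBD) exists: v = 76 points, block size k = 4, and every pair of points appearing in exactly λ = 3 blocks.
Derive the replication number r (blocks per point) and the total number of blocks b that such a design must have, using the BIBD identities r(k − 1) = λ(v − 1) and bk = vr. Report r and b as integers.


Any 2-(v, k, λ) BIBD satisfies two necessary conditions:
  (i)  Each point sits in r blocks, and counting incidences through any fixed point gives r(k − 1) = λ(v − 1), so r = λ(v − 1)/(k − 1).
  (ii) Total incidences bk = vr, so b = vr/k.
Step 1: r = λ(v − 1)/(k − 1) = 3·(76 − 1)/(4 − 1) = 3·75/3 = 225/3 = 75.
Step 2: b = vr/k = 76·75/4 = 5700/4 = 1425.
Check integrality: r = 75 ∈ Z ✓, b = 1425 ∈ Z ✓.
(These identities are necessary conditions: they determine r and b for any design with these parameters, but do not by themselves prove that one exists.)

r = 75, b = 1425.


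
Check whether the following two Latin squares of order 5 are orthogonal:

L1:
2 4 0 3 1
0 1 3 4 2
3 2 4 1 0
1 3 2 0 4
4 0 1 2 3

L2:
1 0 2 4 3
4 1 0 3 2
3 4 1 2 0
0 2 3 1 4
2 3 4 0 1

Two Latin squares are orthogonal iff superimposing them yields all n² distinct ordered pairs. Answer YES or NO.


Form the n² = 25 superimposed pairs (L1[i][j], L2[i][j]), row by row (rows and columns indexed from 0):
row 0: (2,1) (4,0) (0,2) (3,4) (1,3)
row 1: (0,4) (1,1) (3,0) (4,3) (2,2)
row 2: (3,3) (2,4) (4,1) (1,2) (0,0)
row 3: (1,0) (3,2) (2,3) (0,1) (4,4)
row 4: (4,2) (0,3) (1,4) (2,0) (3,1)
Orthogonality requires all 25 pairs distinct.
Check by first coordinate: for each symbol s of L1, list the L2 entries in the n cells where L1 = s; they must all differ.
  L1 = 0: L2 entries (in reading order) 2, 4, 0, 1, 3 — all 5 distinct ✓
  L1 = 1: L2 entries (in reading order) 3, 1, 2, 0, 4 — all 5 distinct ✓
  L1 = 2: L2 entries (in reading order) 1, 2, 4, 3, 0 — all 5 distinct ✓
  L1 = 3: L2 entries (in reading order) 4, 0, 3, 2, 1 — all 5 distinct ✓
  L1 = 4: L2 entries (in reading order) 0, 3, 1, 4, 2 — all 5 distinct ✓
Every symbol of L1 meets every symbol of L2 exactly once, so all 25 pairs are distinct (25 of 25).
Conclusion: YES.

YES


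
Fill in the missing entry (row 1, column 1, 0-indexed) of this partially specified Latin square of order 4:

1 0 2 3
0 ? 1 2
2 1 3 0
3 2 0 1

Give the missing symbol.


Row 1 contains symbols [0, 1, 2] — missing [3].
Column 1 contains symbols [0, 1, 2] — missing [3].
The missing symbol must appear in both missing sets; intersection = [3].
Therefore the hidden value is 3.

Missing value = 3.


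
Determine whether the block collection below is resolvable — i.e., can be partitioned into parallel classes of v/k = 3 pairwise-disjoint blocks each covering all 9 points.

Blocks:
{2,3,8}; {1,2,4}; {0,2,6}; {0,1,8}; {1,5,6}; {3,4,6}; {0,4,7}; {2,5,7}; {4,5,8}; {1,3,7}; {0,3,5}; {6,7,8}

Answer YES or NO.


v = 9, block size k = 3, number of blocks = 12.
For resolvability, blocks must partition into parallel classes of size v/k = 3.
Total blocks must therefore be a multiple of 3: 12 = 3·4 + 0 ⇒ divisible ✓.
Greedy packing gives 4 candidate class(es). Each should be a full parallel class (size 3, covers all 9 points).
  Class 1 (3 blocks): {2,3,8}; {1,5,6}; {0,4,7}. Points covered: [0, 1, 2, 3, 4, 5, 6, 7, 8].
  Class 2 (3 blocks): {1,2,4}; {0,3,5}; {6,7,8}. Points covered: [0, 1, 2, 3, 4, 5, 6, 7, 8].
  Class 3 (3 blocks): {0,2,6}; {4,5,8}; {1,3,7}. Points covered: [0, 1, 2, 3, 4, 5, 6, 7, 8].
  Class 4 (3 blocks): {0,1,8}; {3,4,6}; {2,5,7}. Points covered: [0, 1, 2, 3, 4, 5, 6, 7, 8].
All classes full (size 3)? YES. All classes cover every point? YES.
Resolvable? YES.

YES


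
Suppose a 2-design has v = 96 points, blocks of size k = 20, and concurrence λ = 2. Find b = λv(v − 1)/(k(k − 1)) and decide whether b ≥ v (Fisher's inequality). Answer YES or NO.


r = λ(v − 1)/(k − 1) = 2·95/19 = 10.
b = vr/k = 96·10/20 = 48.
Fisher's inequality: b ≥ v ⇔ 48 ≥ 96? NO.

NO


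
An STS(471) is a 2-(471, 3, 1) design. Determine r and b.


An STS(v) is a 2-(v, 3, 1) BIBD: block size k = 3, λ = 1.
Replication: r(k − 1) = λ(v − 1) ⇒ r·2 = 471 − 1 = 470 ⇒ r = 235.
Block count: b = v(v − 1)/6 = 471·470/6 = 221370/6 = 36895.

r = 235, b = 36895.


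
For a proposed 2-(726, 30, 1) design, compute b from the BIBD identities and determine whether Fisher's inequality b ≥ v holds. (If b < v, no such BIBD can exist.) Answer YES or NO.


b = λv(v − 1)/(k(k − 1)) = 1·726·725/(30·29) = 526350/870 = 605.
Compare with v = 726: b < v, so Fisher's inequality fails.

NO


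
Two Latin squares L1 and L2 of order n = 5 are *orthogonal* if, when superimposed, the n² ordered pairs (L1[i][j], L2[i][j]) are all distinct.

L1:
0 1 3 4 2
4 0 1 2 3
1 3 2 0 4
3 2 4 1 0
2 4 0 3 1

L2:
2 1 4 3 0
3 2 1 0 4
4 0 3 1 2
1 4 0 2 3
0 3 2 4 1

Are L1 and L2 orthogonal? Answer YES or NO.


Form the n² = 25 superimposed pairs (L1[i][j], L2[i][j]), row by row (rows and columns indexed from 0):
row 0: (0,2) (1,1) (3,4) (4,3) (2,0)
row 1: (4,3) (0,2) (1,1) (2,0) (3,4)
row 2: (1,4) (3,0) (2,3) (0,1) (4,2)
row 3: (3,1) (2,4) (4,0) (1,2) (0,3)
row 4: (2,0) (4,3) (0,2) (3,4) (1,1)
Orthogonality requires all 25 pairs distinct.
But the pair (4,3) repeats: cell (0,3) has L1 = 4, L2 = 3, and cell (1,0) has L1 = 4, L2 = 3.
A repeated pair means some other pair never occurs (only 15 distinct pairs out of 25), so the squares are not orthogonal.
Conclusion: NO.

NO


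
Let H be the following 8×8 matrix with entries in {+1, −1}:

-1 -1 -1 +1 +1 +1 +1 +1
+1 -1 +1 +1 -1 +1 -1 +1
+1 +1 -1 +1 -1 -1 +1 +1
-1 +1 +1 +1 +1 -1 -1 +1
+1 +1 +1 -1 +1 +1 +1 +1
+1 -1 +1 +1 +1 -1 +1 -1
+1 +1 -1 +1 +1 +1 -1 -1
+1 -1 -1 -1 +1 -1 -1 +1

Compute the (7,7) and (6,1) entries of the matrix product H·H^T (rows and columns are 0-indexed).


Row 1 of H: [1, -1, 1, 1, -1, 1, -1, 1].
Row 6 of H: [1, 1, -1, 1, 1, 1, -1, -1].
Row 7 of H: [1, -1, -1, -1, 1, -1, -1, 1].
(H·H^T)[7][7] = Σ_j H[7][j]·H[7][j] = (1)² + (-1)² + (-1)² + (-1)² + (1)² + (-1)² + (-1)² + (1)² = 1 + 1 + 1 + 1 + 1 + 1 + 1 + 1 = 8.
(H·H^T)[6][1] = Σ_j H[6][j]·H[1][j] = (1)·(1) + (1)·(-1) + (-1)·(1) + (1)·(1) + (1)·(-1) + (1)·(1) + (-1)·(-1) + (-1)·(1) = 1 + -1 + -1 + 1 + -1 + 1 + 1 + -1 = 0.
So rows 6 and 1 are orthogonal; the diagonal entry equals n = 8.

(7,7) entry = 8; (6,1) entry = 0.


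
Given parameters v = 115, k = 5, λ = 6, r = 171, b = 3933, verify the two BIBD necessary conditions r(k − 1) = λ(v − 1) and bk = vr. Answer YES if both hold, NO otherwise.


Condition (i): r(k − 1) = 171·4 = 684; λ(v − 1) = 6·114 = 684. Match? YES.
Condition (ii): bk = 3933·5 = 19665; vr = 115·171 = 19665. Match? YES.
Both conditions hold? YES.

YES


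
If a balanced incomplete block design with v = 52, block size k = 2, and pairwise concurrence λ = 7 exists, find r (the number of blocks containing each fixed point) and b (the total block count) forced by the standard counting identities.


Any 2-(v, k, λ) BIBD satisfies two necessary conditions:
  (i)  Each point sits in r blocks, and counting incidences through any fixed point gives r(k − 1) = λ(v − 1), so r = λ(v − 1)/(k − 1).
  (ii) Total incidences bk = vr, so b = vr/k.
Step 1: r = λ(v − 1)/(k − 1) = 7·(52 − 1)/(2 − 1) = 7·51/1 = 357/1 = 357.
Step 2: b = vr/k = 52·357/2 = 18564/2 = 9282.
Check integrality: r = 357 ∈ Z ✓, b = 9282 ∈ Z ✓.
(These identities are necessary conditions: they determine r and b for any design with these parameters, but do not by themselves prove that one exists.)

r = 357, b = 9282.


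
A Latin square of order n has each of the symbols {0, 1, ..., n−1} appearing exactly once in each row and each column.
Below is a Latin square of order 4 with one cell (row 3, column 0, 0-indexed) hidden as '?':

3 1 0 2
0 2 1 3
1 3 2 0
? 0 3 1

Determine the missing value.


Row 3 contains symbols [0, 1, 3] — missing [2].
Column 0 contains symbols [0, 1, 3] — missing [2].
The missing symbol must appear in both missing sets; intersection = [2].
Therefore the hidden value is 2.

Missing value = 2.


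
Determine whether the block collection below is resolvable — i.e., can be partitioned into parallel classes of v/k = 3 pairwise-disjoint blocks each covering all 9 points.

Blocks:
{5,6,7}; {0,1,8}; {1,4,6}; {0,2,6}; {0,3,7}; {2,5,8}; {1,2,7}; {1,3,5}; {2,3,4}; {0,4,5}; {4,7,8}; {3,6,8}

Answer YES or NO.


v = 9, block size k = 3, number of blocks = 12.
For resolvability, blocks must partition into parallel classes of size v/k = 3.
Total blocks must therefore be a multiple of 3: 12 = 3·4 + 0 ⇒ divisible ✓.
Greedy packing gives 4 candidate class(es). Each should be a full parallel class (size 3, covers all 9 points).
  Class 1 (3 blocks): {5,6,7}; {0,1,8}; {2,3,4}. Points covered: [0, 1, 2, 3, 4, 5, 6, 7, 8].
  Class 2 (3 blocks): {1,4,6}; {0,3,7}; {2,5,8}. Points covered: [0, 1, 2, 3, 4, 5, 6, 7, 8].
  Class 3 (3 blocks): {0,2,6}; {1,3,5}; {4,7,8}. Points covered: [0, 1, 2, 3, 4, 5, 6, 7, 8].
  Class 4 (3 blocks): {1,2,7}; {0,4,5}; {3,6,8}. Points covered: [0, 1, 2, 3, 4, 5, 6, 7, 8].
All classes full (size 3)? YES. All classes cover every point? YES.
Resolvable? YES.

YES


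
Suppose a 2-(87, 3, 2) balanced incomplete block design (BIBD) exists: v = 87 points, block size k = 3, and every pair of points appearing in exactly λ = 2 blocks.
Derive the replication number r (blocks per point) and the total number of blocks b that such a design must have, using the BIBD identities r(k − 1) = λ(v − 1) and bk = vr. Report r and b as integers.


Any 2-(v, k, λ) BIBD satisfies two necessary conditions:
  (i)  Each point sits in r blocks, and counting incidences through any fixed point gives r(k − 1) = λ(v − 1), so r = λ(v − 1)/(k − 1).
  (ii) Total incidences bk = vr, so b = vr/k.
Step 1: r = λ(v − 1)/(k − 1) = 2·(87 − 1)/(3 − 1) = 2·86/2 = 172/2 = 86.
Step 2: b = vr/k = 87·86/3 = 7482/3 = 2494.
Check integrality: r = 86 ∈ Z ✓, b = 2494 ∈ Z ✓.
(These identities are necessary conditions: they determine r and b for any design with these parameters, but do not by themselves prove that one exists.)

r = 86, b = 2494.


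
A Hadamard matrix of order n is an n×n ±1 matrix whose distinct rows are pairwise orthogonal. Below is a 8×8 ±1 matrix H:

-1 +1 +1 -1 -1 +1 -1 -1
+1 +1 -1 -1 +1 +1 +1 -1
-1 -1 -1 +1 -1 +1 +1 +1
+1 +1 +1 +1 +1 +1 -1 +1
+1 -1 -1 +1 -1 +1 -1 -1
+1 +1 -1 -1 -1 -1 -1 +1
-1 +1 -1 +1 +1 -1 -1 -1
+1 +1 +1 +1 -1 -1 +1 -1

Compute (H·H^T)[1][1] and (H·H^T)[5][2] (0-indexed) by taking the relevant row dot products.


Row 1 of H: [1, 1, -1, -1, 1, 1, 1, -1].
Row 2 of H: [-1, -1, -1, 1, -1, 1, 1, 1].
Row 5 of H: [1, 1, -1, -1, -1, -1, -1, 1].
(H·H^T)[1][1] = Σ_j H[1][j]·H[1][j] = (1)² + (1)² + (-1)² + (-1)² + (1)² + (1)² + (1)² + (-1)² = 1 + 1 + 1 + 1 + 1 + 1 + 1 + 1 = 8.
(H·H^T)[5][2] = Σ_j H[5][j]·H[2][j] = (1)·(-1) + (1)·(-1) + (-1)·(-1) + (-1)·(1) + (-1)·(-1) + (-1)·(1) + (-1)·(1) + (1)·(1) = -1 + -1 + 1 + -1 + 1 + -1 + -1 + 1 = -2.
Rows 5 and 2 are not orthogonal (dot product = -2 ≠ 0), so H is not a Hadamard matrix.

(1,1) entry = 8; (5,2) entry = -2.


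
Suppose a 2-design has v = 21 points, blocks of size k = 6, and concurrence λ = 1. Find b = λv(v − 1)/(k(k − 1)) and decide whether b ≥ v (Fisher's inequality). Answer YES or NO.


b = λv(v − 1)/(k(k − 1)) = 1·21·20/(6·5) = 420/30 = 14.
Compare with v = 21: b < v, so Fisher's inequality fails.

NO


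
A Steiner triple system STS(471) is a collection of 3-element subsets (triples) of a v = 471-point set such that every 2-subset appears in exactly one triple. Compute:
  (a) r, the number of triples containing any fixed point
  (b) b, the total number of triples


An STS(v) is a 2-(v, 3, 1) BIBD: block size k = 3, λ = 1.
Replication: r(k − 1) = λ(v − 1) ⇒ r·2 = 471 − 1 = 470 ⇒ r = 235.
Block count: b = v(v − 1)/6 = 471·470/6 = 221370/6 = 36895.

r = 235, b = 36895.


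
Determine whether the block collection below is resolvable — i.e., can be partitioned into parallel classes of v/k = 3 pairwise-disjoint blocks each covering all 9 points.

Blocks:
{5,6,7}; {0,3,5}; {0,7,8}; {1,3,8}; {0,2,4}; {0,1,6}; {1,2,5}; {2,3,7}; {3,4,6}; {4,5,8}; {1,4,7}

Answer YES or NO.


v = 9, block size k = 3, number of blocks = 11.
For resolvability, blocks must partition into parallel classes of size v/k = 3.
Total blocks must therefore be a multiple of 3: 11 = 3·3 + 2 ⇒ not divisible ✗.
Resolvable? NO.

NO


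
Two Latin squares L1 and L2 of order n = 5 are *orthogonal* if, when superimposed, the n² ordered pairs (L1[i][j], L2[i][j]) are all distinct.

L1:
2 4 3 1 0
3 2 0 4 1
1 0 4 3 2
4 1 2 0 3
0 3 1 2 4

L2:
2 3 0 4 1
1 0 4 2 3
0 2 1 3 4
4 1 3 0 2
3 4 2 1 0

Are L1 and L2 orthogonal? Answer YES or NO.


Form the n² = 25 superimposed pairs (L1[i][j], L2[i][j]), row by row (rows and columns indexed from 0):
row 0: (2,2) (4,3) (3,0) (1,4) (0,1)
row 1: (3,1) (2,0) (0,4) (4,2) (1,3)
row 2: (1,0) (0,2) (4,1) (3,3) (2,4)
row 3: (4,4) (1,1) (2,3) (0,0) (3,2)
row 4: (0,3) (3,4) (1,2) (2,1) (4,0)
Orthogonality requires all 25 pairs distinct.
Check by first coordinate: for each symbol s of L1, list the L2 entries in the n cells where L1 = s; they must all differ.
  L1 = 0: L2 entries (in reading order) 1, 4, 2, 0, 3 — all 5 distinct ✓
  L1 = 1: L2 entries (in reading order) 4, 3, 0, 1, 2 — all 5 distinct ✓
  L1 = 2: L2 entries (in reading order) 2, 0, 4, 3, 1 — all 5 distinct ✓
  L1 = 3: L2 entries (in reading order) 0, 1, 3, 2, 4 — all 5 distinct ✓
  L1 = 4: L2 entries (in reading order) 3, 2, 1, 4, 0 — all 5 distinct ✓
Every symbol of L1 meets every symbol of L2 exactly once, so all 25 pairs are distinct (25 of 25).
Conclusion: YES.

YES


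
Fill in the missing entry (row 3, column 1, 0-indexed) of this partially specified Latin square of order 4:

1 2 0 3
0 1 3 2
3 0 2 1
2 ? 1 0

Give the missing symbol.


Row 3 contains symbols [0, 1, 2] — missing [3].
Column 1 contains symbols [0, 1, 2] — missing [3].
The missing symbol must appear in both missing sets; intersection = [3].
Therefore the hidden value is 3.

Missing value = 3.


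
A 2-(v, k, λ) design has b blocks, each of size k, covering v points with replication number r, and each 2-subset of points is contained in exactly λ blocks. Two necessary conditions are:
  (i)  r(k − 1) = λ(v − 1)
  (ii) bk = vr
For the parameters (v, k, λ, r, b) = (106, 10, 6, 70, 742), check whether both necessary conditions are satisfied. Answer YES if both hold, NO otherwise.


Condition (i): r(k − 1) = 70·9 = 630; λ(v − 1) = 6·105 = 630. Match? YES.
Condition (ii): bk = 742·10 = 7420; vr = 106·70 = 7420. Match? YES.
Both conditions hold? YES.

YES


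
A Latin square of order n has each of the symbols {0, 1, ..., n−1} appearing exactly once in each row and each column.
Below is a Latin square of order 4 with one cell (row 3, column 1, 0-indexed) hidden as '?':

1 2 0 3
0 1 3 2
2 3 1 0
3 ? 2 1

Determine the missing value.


Row 3 contains symbols [1, 2, 3] — missing [0].
Column 1 contains symbols [1, 2, 3] — missing [0].
The missing symbol must appear in both missing sets; intersection = [0].
Therefore the hidden value is 0.

Missing value = 0.


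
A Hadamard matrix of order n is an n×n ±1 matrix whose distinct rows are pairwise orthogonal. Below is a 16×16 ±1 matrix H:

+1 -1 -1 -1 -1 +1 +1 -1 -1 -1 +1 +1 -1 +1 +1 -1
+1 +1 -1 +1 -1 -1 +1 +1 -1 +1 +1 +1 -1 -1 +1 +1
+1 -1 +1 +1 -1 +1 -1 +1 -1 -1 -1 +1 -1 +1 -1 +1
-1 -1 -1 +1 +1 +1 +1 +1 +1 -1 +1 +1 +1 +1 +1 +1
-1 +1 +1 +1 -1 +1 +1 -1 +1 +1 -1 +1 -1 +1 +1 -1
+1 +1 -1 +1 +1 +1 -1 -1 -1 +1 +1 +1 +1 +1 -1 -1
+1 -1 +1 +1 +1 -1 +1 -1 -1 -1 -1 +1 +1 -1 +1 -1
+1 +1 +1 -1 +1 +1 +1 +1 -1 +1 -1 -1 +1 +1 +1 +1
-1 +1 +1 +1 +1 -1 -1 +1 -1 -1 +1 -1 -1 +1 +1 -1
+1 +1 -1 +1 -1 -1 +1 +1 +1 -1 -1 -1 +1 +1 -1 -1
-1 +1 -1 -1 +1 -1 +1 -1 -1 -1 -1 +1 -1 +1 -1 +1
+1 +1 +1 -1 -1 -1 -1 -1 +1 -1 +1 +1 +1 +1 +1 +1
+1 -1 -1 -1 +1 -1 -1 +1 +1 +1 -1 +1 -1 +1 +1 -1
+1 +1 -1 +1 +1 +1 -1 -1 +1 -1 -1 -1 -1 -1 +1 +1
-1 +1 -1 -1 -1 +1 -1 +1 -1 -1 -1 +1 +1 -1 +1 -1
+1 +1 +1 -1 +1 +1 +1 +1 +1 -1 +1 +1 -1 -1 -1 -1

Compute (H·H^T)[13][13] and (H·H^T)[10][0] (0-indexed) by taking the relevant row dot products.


Row 0 of H: [1, -1, -1, -1, -1, 1, 1, -1, -1, -1, 1, 1, -1, 1, 1, -1].
Row 10 of H: [-1, 1, -1, -1, 1, -1, 1, -1, -1, -1, -1, 1, -1, 1, -1, 1].
Row 13 of H: [1, 1, -1, 1, 1, 1, -1, -1, 1, -1, -1, -1, -1, -1, 1, 1].
(H·H^T)[13][13] = Σ_j H[13][j]·H[13][j] = (1)² + (1)² + (-1)² + (1)² + (1)² + (1)² + (-1)² + (-1)² + (1)² + (-1)² + (-1)² + (-1)² + (-1)² + (-1)² + (1)² + (1)² = 1 + 1 + 1 + 1 + 1 + 1 + 1 + 1 + 1 + 1 + 1 + 1 + 1 + 1 + 1 + 1 = 16.
(H·H^T)[10][0] = Σ_j H[10][j]·H[0][j] = (-1)·(1) + (1)·(-1) + (-1)·(-1) + (-1)·(-1) + (1)·(-1) + (-1)·(1) + (1)·(1) + (-1)·(-1) + (-1)·(-1) + (-1)·(-1) + (-1)·(1) + (1)·(1) + (-1)·(-1) + (1)·(1) + (-1)·(1) + (1)·(-1) = -1 + -1 + 1 + 1 + -1 + -1 + 1 + 1 + 1 + 1 + -1 + 1 + 1 + 1 + -1 + -1 = 2.
Rows 10 and 0 are not orthogonal (dot product = 2 ≠ 0), so H is not a Hadamard matrix.

(13,13) entry = 16; (10,0) entry = 2.


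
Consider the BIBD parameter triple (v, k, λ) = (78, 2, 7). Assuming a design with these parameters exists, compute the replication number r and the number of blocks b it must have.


Any 2-(v, k, λ) BIBD satisfies two necessary conditions:
  (i)  Each point sits in r blocks, and counting incidences through any fixed point gives r(k − 1) = λ(v − 1), so r = λ(v − 1)/(k − 1).
  (ii) Total incidences bk = vr, so b = vr/k.
Step 1: r = λ(v − 1)/(k − 1) = 7·(78 − 1)/(2 − 1) = 7·77/1 = 539/1 = 539.
Step 2: b = vr/k = 78·539/2 = 42042/2 = 21021.
Check integrality: r = 539 ∈ Z ✓, b = 21021 ∈ Z ✓.
(These identities are necessary conditions: they determine r and b for any design with these parameters, but do not by themselves prove that one exists.)

r = 539, b = 21021.


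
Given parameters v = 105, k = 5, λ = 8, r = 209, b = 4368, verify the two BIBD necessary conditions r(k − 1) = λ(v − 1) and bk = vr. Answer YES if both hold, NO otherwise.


Condition (i): r(k − 1) = 209·4 = 836; λ(v − 1) = 8·104 = 832. Match? NO.
Condition (ii): bk = 4368·5 = 21840; vr = 105·209 = 21945. Match? NO.
Both conditions hold? NO.

NO


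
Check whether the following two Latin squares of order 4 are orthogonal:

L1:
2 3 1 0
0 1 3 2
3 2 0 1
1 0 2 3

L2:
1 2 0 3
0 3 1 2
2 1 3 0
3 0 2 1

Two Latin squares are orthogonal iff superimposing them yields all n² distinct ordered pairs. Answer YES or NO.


Form the n² = 16 superimposed pairs (L1[i][j], L2[i][j]), row by row (rows and columns indexed from 0):
row 0: (2,1) (3,2) (1,0) (0,3)
row 1: (0,0) (1,3) (3,1) (2,2)
row 2: (3,2) (2,1) (0,3) (1,0)
row 3: (1,3) (0,0) (2,2) (3,1)
Orthogonality requires all 16 pairs distinct.
But the pair (3,2) repeats: cell (0,1) has L1 = 3, L2 = 2, and cell (2,0) has L1 = 3, L2 = 2.
A repeated pair means some other pair never occurs (only 8 distinct pairs out of 16), so the squares are not orthogonal.
Conclusion: NO.

NO


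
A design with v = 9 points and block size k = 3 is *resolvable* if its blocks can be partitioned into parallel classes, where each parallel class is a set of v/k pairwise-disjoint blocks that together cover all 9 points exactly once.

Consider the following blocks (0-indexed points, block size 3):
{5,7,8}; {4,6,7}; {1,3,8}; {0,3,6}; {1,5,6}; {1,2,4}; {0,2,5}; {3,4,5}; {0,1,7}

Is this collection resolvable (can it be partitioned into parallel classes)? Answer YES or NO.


v = 9, block size k = 3, number of blocks = 9.
For resolvability, blocks must partition into parallel classes of size v/k = 3.
Total blocks must therefore be a multiple of 3: 9 = 3·3 + 0 ⇒ divisible ✓.
Consider block {1,5,6}. It intersects every other block in the collection, so no parallel class of size 3 can contain it.
Since every block must belong to some parallel class in a resolution, the collection cannot be partitioned into parallel classes.
Resolvable? NO.

NO


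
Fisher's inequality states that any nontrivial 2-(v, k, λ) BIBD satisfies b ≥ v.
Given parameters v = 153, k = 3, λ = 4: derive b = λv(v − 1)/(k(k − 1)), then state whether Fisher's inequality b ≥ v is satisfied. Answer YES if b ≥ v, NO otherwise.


r = λ(v − 1)/(k − 1) = 4·152/2 = 304.
b = vr/k = 153·304/3 = 15504.
Fisher's inequality: b ≥ v ⇔ 15504 ≥ 153? YES.

YES


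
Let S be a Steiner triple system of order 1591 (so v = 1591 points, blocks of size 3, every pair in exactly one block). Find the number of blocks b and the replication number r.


An STS(v) is a 2-(v, 3, 1) BIBD: block size k = 3, λ = 1.
Replication: r(k − 1) = λ(v − 1) ⇒ r·2 = 1591 − 1 = 1590 ⇒ r = 795.
Block count: bk = vr ⇒ b·3 = 1591·795 = 1264845 ⇒ b = 421615.
(Check via b = v(v − 1)/6 = 1591·1590/6 = 2529690/6 = 421615.)

r = 795, b = 421615.


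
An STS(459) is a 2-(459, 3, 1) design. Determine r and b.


An STS(v) is a 2-(v, 3, 1) BIBD: block size k = 3, λ = 1.
Replication: r(k − 1) = λ(v − 1) ⇒ r·2 = 459 − 1 = 458 ⇒ r = 229.
Block count: b = v(v − 1)/6 = 459·458/6 = 210222/6 = 35037.
(Check via bk = vr: 35037·3 = 105111 = 459·229 = 105111 ✓.)

r = 229, b = 35037.


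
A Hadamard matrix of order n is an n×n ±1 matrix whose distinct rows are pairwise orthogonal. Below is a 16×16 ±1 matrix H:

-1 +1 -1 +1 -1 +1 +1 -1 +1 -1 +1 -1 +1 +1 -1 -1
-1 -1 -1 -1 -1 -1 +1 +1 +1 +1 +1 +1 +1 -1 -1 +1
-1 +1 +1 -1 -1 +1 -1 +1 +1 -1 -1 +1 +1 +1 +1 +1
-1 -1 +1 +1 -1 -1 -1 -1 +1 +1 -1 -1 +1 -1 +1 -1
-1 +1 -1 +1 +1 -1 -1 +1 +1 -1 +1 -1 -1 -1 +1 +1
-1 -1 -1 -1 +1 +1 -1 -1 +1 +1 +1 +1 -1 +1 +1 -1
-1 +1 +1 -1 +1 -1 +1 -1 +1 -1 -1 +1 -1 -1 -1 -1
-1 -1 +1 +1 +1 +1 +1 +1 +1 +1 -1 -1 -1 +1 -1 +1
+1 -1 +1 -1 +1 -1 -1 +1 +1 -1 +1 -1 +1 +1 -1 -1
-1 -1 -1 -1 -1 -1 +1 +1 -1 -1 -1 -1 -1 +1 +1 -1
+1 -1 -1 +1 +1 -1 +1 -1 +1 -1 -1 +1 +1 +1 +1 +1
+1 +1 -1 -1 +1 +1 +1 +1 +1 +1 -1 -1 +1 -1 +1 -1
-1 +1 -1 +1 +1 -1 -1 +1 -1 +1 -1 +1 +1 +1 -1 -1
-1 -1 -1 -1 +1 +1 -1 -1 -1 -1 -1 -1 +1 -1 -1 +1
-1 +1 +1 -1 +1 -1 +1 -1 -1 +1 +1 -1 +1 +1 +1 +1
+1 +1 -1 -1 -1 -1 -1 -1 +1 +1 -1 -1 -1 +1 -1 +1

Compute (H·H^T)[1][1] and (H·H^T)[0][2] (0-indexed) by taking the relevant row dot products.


Row 0 of H: [-1, 1, -1, 1, -1, 1, 1, -1, 1, -1, 1, -1, 1, 1, -1, -1].
Row 1 of H: [-1, -1, -1, -1, -1, -1, 1, 1, 1, 1, 1, 1, 1, -1, -1, 1].
Row 2 of H: [-1, 1, 1, -1, -1, 1, -1, 1, 1, -1, -1, 1, 1, 1, 1, 1].
(H·H^T)[1][1] = Σ_j H[1][j]·H[1][j] = (-1)² + (-1)² + (-1)² + (-1)² + (-1)² + (-1)² + (1)² + (1)² + (1)² + (1)² + (1)² + (1)² + (1)² + (-1)² + (-1)² + (1)² = 1 + 1 + 1 + 1 + 1 + 1 + 1 + 1 + 1 + 1 + 1 + 1 + 1 + 1 + 1 + 1 = 16.
(H·H^T)[0][2] = Σ_j H[0][j]·H[2][j] = (-1)·(-1) + (1)·(1) + (-1)·(1) + (1)·(-1) + (-1)·(-1) + (1)·(1) + (1)·(-1) + (-1)·(1) + (1)·(1) + (-1)·(-1) + (1)·(-1) + (-1)·(1) + (1)·(1) + (1)·(1) + (-1)·(1) + (-1)·(1) = 1 + 1 + -1 + -1 + 1 + 1 + -1 + -1 + 1 + 1 + -1 + -1 + 1 + 1 + -1 + -1 = 0.
So rows 0 and 2 are orthogonal; the diagonal entry equals n = 16.

(1,1) entry = 16; (0,2) entry = 0.


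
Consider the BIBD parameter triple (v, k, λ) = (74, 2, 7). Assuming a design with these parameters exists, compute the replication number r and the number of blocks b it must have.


Any 2-(v, k, λ) BIBD satisfies two necessary conditions:
  (i)  Each point sits in r blocks, and counting incidences through any fixed point gives r(k − 1) = λ(v − 1), so r = λ(v − 1)/(k − 1).
  (ii) Total incidences bk = vr, so b = vr/k.
Step 1: r = λ(v − 1)/(k − 1) = 7·(74 − 1)/(2 − 1) = 7·73/1 = 511/1 = 511.
Step 2: b = vr/k = 74·511/2 = 37814/2 = 18907.
Check integrality: r = 511 ∈ Z ✓, b = 18907 ∈ Z ✓.
(These identities are necessary conditions: they determine r and b for any design with these parameters, but do not by themselves prove that one exists.)

r = 511, b = 18907.


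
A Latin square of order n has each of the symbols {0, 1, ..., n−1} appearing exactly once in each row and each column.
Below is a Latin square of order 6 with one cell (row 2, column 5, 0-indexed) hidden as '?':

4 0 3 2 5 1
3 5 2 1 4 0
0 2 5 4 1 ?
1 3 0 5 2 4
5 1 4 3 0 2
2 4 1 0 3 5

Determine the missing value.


Row 2 contains symbols [0, 1, 2, 4, 5] — missing [3].
Column 5 contains symbols [0, 1, 2, 4, 5] — missing [3].
The missing symbol must appear in both missing sets; intersection = [3].
Therefore the hidden value is 3.

Missing value = 3.
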